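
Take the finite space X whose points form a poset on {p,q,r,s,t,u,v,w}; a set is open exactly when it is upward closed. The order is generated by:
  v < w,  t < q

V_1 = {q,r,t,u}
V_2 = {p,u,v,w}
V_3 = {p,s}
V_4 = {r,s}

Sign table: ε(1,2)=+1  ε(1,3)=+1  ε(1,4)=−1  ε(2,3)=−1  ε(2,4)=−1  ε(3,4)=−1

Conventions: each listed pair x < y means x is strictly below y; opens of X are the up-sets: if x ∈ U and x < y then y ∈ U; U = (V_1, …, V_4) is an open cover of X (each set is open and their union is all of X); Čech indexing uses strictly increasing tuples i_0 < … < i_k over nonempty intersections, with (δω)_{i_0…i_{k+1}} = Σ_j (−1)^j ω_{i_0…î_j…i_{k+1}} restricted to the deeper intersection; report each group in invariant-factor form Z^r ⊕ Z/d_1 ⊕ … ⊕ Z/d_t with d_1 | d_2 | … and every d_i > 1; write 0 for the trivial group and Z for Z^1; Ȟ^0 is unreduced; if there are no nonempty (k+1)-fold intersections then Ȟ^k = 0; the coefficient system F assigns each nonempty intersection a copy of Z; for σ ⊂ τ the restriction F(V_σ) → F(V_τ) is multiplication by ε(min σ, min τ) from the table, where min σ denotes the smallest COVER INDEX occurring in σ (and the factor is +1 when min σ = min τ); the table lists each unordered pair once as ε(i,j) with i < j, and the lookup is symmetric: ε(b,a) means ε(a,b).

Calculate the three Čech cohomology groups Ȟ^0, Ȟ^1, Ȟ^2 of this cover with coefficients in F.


nonempty intersections:
  V12={u} V14={r} V23={p} V34={s}
C dims 4,4; δ0: rk 4, SNF 1^3·2
Ȟ^0: (4−4)−0=0 ⇒ 0
Ȟ^1: (4−0)−4=0 plus torsion [2] ⇒ Z/2
Ȟ^2: (0−0)−0=0 ⇒ 0

Ȟ^0 = 0, Ȟ^1 = Z/2, Ȟ^2 = 0


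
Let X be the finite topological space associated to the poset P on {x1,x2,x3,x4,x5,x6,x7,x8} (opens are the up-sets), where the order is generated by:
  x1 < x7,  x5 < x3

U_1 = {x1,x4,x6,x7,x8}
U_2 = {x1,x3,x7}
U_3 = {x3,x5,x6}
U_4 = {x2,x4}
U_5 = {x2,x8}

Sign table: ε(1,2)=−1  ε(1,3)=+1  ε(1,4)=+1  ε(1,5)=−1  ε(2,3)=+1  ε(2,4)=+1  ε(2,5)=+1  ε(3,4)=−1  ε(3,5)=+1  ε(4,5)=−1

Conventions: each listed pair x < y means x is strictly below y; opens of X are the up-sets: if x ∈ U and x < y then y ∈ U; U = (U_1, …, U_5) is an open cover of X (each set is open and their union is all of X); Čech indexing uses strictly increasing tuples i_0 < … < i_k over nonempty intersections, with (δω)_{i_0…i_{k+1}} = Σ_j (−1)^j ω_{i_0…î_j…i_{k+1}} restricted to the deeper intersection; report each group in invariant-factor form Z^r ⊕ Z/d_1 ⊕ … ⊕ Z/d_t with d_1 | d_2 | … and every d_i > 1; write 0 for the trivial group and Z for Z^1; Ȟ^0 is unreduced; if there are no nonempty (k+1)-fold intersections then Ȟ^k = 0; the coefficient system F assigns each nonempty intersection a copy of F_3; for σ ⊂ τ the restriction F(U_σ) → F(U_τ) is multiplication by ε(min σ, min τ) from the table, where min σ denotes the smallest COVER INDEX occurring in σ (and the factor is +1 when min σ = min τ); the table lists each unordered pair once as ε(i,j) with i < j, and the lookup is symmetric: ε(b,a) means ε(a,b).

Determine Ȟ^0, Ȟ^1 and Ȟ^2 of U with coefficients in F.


nonempty overlaps:
  U12={x1,x7} U13={x6} U14={x4} U15={x8} U23={x3} U45={x2}
C dims 5,6; δ0: rk_F3 5
degree 0: 5−5−0 = 0 → Ȟ^0 ≅ 0
degree 1: 6−0−5 = 1 → Ȟ^1 ≅ Z/3
degree 2: 0−0−0 = 0 → Ȟ^2 ≅ 0

Ȟ^0 = 0; Ȟ^1 = Z/3; Ȟ^2 = 0


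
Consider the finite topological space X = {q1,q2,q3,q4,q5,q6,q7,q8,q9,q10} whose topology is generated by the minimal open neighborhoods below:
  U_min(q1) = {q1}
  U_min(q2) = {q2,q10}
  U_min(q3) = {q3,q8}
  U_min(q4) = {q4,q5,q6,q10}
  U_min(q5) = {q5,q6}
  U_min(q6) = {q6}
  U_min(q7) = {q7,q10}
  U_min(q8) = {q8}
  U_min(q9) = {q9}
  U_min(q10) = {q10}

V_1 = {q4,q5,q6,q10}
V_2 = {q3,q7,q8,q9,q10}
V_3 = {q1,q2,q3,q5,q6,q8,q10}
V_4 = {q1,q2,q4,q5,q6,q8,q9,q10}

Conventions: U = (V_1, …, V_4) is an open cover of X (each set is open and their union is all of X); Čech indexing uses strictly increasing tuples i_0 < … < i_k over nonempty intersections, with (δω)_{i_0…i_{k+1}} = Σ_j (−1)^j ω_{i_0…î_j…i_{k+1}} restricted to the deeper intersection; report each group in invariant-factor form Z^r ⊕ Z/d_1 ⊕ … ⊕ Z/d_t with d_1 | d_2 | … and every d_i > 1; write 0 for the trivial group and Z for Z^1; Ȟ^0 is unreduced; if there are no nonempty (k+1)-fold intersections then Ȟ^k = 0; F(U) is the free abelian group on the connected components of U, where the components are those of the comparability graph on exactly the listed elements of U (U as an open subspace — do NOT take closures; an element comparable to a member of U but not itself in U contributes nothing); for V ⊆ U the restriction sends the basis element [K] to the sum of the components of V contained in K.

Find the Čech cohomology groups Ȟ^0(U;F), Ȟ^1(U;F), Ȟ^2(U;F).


Ȟ^0 ≅ Z^4; Ȟ^1 ≅ 0; Ȟ^2 ≅ 0

nerve of the cover:
  V12={q10} V13={q5,q6,q10} V14={q4,q5,q6,q10} V23={q3,q8,q10} V24={q8,q9,q10} V34={q1,q2,q5,q6,q8,q10}
  V123={q10} V124={q10} V134={q5,q6,q10} V234={q8,q10}
  V1234={q10}
components per intersection:
  V1: {q4,q5,q6,q10}
  V2: {q3,q8} {q7,q10} {q9}
  V3: {q1} {q2,q10} {q3,q8} {q5,q6}
  V4: {q1} {q2,q4,q5,q6,q10} {q8} {q9}
  V12: {q10}
  V13: {q5,q6} {q10}
  V14: {q4,q5,q6,q10}
  V23: {q3,q8} {q10}
  V24: {q8} {q9} {q10}
  V34: {q1} {q2,q10} {q5,q6} {q8}
  V123: {q10}
  V124: {q10}
  V134: {q5,q6} {q10}
  V234: {q8} {q10}
  V1234: {q10}
C dims 12,13,6,1; δ0: rk 8, SNF 1^8; δ1: rk 5, SNF 1^5; δ2: rk 1, SNF 1^1
Ȟ^0 = (12 − 8) − 0 = 4, so Ȟ^0 ≅ Z^4
Ȟ^1 = (13 − 5) − 8 = 0, so Ȟ^1 ≅ 0
Ȟ^2 = (6 − 1) − 5 = 0, so Ȟ^2 ≅ 0


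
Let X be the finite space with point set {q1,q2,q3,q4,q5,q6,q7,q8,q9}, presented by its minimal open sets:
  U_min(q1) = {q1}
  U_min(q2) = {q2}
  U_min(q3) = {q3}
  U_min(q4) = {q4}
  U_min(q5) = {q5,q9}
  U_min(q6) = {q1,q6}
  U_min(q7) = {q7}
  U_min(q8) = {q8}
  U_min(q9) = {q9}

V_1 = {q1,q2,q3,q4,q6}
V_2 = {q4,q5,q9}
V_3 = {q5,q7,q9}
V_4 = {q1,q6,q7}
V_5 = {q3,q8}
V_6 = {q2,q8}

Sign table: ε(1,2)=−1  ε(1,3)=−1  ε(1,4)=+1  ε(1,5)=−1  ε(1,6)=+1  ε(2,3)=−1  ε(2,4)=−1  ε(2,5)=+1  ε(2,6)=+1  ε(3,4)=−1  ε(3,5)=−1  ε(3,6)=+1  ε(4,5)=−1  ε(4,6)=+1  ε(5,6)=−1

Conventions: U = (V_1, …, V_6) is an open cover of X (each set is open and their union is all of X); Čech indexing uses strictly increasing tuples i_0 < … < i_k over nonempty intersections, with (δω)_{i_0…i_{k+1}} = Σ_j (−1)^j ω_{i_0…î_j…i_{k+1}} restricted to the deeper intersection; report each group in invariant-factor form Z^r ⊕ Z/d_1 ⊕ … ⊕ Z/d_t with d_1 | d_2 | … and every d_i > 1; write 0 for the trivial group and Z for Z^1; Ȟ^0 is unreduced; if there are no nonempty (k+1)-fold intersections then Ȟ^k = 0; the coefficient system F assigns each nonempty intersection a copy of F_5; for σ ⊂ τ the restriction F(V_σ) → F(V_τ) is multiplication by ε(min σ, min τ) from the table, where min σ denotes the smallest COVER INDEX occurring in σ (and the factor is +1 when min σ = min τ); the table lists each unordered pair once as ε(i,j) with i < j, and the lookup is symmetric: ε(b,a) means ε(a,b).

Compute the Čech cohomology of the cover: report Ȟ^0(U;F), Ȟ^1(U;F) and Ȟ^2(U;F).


intersection data:
  V12={q4} V14={q1,q6} V15={q3} V16={q2} V23={q5,q9} V34={q7} V56={q8}
C dims 6,7; δ0: rk_F5 6
Ȟ^0 = (6 − 6) − 0 = 0, so Ȟ^0 ≅ 0
Ȟ^1 = (7 − 0) − 6 = 1, so Ȟ^1 ≅ Z/5
Ȟ^2 = (0 − 0) − 0 = 0, so Ȟ^2 ≅ 0

Ȟ^0 ≅ 0; Ȟ^1 ≅ Z/5; Ȟ^2 ≅ 0


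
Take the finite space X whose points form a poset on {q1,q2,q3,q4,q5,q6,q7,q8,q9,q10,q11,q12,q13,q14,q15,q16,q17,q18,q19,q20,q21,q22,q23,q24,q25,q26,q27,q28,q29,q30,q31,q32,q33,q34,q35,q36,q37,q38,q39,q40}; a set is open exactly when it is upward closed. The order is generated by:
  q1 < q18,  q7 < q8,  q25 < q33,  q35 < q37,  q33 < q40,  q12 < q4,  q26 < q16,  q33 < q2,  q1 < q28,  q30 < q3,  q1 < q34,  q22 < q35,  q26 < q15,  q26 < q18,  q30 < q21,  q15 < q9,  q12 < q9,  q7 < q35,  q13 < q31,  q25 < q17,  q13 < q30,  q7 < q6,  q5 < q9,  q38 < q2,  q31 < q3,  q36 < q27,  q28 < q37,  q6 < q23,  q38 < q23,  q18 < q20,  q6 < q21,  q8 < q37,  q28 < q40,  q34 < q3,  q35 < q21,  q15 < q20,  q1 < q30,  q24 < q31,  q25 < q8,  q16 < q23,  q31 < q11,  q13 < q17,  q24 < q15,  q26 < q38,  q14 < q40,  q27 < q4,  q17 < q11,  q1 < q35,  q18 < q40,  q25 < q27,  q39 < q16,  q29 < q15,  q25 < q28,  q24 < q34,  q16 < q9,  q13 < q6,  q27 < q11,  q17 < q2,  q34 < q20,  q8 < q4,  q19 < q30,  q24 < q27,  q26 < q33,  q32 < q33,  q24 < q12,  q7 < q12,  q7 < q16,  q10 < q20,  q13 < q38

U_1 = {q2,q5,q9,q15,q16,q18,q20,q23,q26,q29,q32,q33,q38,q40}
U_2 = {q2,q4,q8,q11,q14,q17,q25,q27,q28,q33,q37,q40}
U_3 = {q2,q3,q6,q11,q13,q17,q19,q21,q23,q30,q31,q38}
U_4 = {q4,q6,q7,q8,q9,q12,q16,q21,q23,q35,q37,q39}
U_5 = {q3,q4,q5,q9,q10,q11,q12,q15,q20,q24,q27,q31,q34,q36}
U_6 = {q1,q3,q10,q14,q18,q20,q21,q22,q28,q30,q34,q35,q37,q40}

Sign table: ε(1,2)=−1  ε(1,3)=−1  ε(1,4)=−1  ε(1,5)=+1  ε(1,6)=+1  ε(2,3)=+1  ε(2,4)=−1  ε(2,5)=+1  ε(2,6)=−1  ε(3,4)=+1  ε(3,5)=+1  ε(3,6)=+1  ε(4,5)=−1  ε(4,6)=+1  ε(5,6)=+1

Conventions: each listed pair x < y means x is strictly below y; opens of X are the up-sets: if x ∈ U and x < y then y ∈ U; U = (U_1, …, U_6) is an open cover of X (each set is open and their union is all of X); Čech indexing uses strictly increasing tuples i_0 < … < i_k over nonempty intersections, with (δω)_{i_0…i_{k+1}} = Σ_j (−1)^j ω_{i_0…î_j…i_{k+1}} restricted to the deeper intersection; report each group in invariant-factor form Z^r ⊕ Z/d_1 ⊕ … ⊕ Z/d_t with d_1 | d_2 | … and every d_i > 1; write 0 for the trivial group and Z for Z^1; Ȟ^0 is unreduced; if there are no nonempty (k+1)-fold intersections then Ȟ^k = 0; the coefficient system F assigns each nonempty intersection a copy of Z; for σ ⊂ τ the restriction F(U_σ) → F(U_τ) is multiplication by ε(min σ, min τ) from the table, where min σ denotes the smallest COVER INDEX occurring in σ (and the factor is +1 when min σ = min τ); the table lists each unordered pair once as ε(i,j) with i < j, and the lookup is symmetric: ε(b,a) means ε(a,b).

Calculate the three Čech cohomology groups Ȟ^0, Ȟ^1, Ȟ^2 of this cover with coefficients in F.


Ȟ^0 = 0, Ȟ^1 = Z/2 and Ȟ^2 = Z

nonempty overlaps:
  U12={q2,q33,q40} U13={q2,q23,q38} U14={q9,q16,q23} U15={q5,q9,q15,q20} U16={q18,q20,q40} U23={q2,q11,q17} U24={q4,q8,q37} U25={q4,q11,q27} U26={q14,q28,q37,q40} U34={q6,q21,q23} U35={q3,q11,q31} U36={q3,q21,q30} U45={q4,q9,q12} U46={q21,q35,q37} U56={q3,q10,q20,q34}
  U123={q2} U126={q40} U134={q23} U145={q9} U156={q20} U235={q11} U245={q4} U246={q37} U346={q21} U356={q3}
C dims 6,15,10; δ0: rk 6, SNF 1^5·2; δ1: rk 9, SNF 1^9
degree 0: 6−6−0 = 0 → Ȟ^0 ≅ 0
degree 1: 15−9−6 = 0 plus torsion [2] → Ȟ^1 ≅ Z/2
degree 2: 10−0−9 = 1 → Ȟ^2 ≅ Z


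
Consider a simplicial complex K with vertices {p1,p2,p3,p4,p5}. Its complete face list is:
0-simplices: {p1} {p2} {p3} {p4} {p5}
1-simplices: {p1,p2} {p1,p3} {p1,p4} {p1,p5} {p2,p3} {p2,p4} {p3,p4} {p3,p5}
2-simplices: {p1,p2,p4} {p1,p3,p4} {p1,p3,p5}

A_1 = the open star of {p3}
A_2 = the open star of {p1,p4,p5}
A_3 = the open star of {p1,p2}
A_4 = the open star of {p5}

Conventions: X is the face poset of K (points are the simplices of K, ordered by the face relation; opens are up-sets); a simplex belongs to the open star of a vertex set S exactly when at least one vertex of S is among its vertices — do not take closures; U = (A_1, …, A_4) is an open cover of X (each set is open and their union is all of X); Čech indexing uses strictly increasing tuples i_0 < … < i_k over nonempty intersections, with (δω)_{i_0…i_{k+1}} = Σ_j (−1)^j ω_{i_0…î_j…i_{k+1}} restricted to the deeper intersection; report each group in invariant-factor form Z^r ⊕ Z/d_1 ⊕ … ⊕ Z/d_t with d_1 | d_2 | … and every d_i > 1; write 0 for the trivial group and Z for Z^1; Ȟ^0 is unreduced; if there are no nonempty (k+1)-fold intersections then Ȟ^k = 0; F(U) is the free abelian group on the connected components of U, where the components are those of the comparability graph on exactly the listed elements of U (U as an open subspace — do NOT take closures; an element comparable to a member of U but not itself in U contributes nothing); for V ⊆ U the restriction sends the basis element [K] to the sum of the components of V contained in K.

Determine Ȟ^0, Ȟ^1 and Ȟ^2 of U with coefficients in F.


nonempty overlaps:
  A1={{p3},{p1,p3},{p2,p3},{p3,p4},{p3,p5},{p1,p3,p4},{p1,p3,p5}} A2={{p1},{p4},{p5},{p1,p2},{p1,p3},{p1,p4},{p1,p5},{p2,p4},{p3,p4},{p3,p5},{p1,p2,p4},{p1,p3,p4},{p1,p3,p5}} A3={{p1},{p2},{p1,p2},{p1,p3},{p1,p4},{p1,p5},{p2,p3},{p2,p4},{p1,p2,p4},{p1,p3,p4},{p1,p3,p5}} A4={{p5},{p1,p5},{p3,p5},{p1,p3,p5}}
  A12={{p1,p3},{p3,p4},{p3,p5},{p1,p3,p4},{p1,p3,p5}} A13={{p1,p3},{p2,p3},{p1,p3,p4},{p1,p3,p5}} A14={{p3,p5},{p1,p3,p5}} A23={{p1},{p1,p2},{p1,p3},{p1,p4},{p1,p5},{p2,p4},{p1,p2,p4},{p1,p3,p4},{p1,p3,p5}} A24={{p5},{p1,p5},{p3,p5},{p1,p3,p5}} A34={{p1,p5},{p1,p3,p5}}
  A123={{p1,p3},{p1,p3,p4},{p1,p3,p5}} A124={{p3,p5},{p1,p3,p5}} A134={{p1,p3,p5}} A234={{p1,p5},{p1,p3,p5}}
  A1234={{p1,p3,p5}}
components per intersection:
  A1: {{p3},{p1,p3},{p2,p3},{p3,p4},{p3,p5},{p1,p3,p4},{p1,p3,p5}}
  A2: {{p1},{p4},{p5},{p1,p2},{p1,p3},{p1,p4},{p1,p5},{p2,p4},{p3,p4},{p3,p5},{p1,p2,p4},{p1,p3,p4},{p1,p3,p5}}
  A3: {{p1},{p2},{p1,p2},{p1,p3},{p1,p4},{p1,p5},{p2,p3},{p2,p4},{p1,p2,p4},{p1,p3,p4},{p1,p3,p5}}
  A4: {{p5},{p1,p5},{p3,p5},{p1,p3,p5}}
  A12: {{p1,p3},{p3,p4},{p3,p5},{p1,p3,p4},{p1,p3,p5}}
  A13: {{p1,p3},{p1,p3,p4},{p1,p3,p5}} {{p2,p3}}
  A14: {{p3,p5},{p1,p3,p5}}
  A23: {{p1},{p1,p2},{p1,p3},{p1,p4},{p1,p5},{p2,p4},{p1,p2,p4},{p1,p3,p4},{p1,p3,p5}}
  A24: {{p5},{p1,p5},{p3,p5},{p1,p3,p5}}
  A34: {{p1,p5},{p1,p3,p5}}
  A123: {{p1,p3},{p1,p3,p4},{p1,p3,p5}}
  A124: {{p3,p5},{p1,p3,p5}}
  A134: {{p1,p3,p5}}
  A234: {{p1,p5},{p1,p3,p5}}
  A1234: {{p1,p3,p5}}
C dims 4,7,4,1; δ0: rk 3, SNF 1^3; δ1: rk 3, SNF 1^3; δ2: rk 1, SNF 1^1
degree 0: 4−3−0 = 1 → Ȟ^0 ≅ Z
degree 1: 7−3−3 = 1 → Ȟ^1 ≅ Z
degree 2: 4−1−3 = 0 → Ȟ^2 ≅ 0

Ȟ^0 ≅ Z, Ȟ^1 ≅ Z and Ȟ^2 ≅ 0


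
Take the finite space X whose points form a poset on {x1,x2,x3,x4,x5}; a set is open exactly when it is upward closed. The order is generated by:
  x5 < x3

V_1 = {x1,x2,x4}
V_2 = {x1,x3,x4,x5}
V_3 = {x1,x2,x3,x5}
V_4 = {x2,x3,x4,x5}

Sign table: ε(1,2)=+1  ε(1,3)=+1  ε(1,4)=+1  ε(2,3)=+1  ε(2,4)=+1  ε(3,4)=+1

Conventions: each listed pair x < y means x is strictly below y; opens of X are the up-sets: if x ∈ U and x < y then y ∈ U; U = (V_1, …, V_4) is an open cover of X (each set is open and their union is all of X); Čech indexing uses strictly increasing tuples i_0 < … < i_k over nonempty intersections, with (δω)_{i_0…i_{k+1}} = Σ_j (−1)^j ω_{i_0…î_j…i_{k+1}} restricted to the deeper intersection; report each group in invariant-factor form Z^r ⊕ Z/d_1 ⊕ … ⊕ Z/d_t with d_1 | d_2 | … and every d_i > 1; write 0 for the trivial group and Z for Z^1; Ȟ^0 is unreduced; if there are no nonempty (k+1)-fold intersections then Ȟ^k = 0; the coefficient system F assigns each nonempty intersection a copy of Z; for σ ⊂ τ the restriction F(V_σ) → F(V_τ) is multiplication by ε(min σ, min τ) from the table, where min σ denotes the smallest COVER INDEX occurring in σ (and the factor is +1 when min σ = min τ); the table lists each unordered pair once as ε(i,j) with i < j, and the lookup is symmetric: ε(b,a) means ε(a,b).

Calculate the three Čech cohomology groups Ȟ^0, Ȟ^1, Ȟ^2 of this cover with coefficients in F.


Ȟ^0 ≅ Z; Ȟ^1 ≅ 0; Ȟ^2 ≅ Z

nerve of the cover:
  V12={x1,x4} V13={x1,x2} V14={x2,x4} V23={x1,x3,x5} V24={x3,x4,x5} V34={x2,x3,x5}
  V123={x1} V124={x4} V134={x2} V234={x3,x5}
C dims 4,6,4; δ0: rk 3, SNF 1^3; δ1: rk 3, SNF 1^3
Ȟ^0 = (4 − 3) − 0 = 1, so Ȟ^0 ≅ Z
Ȟ^1 = (6 − 3) − 3 = 0, so Ȟ^1 ≅ 0
Ȟ^2 = (4 − 0) − 3 = 1, so Ȟ^2 ≅ Z


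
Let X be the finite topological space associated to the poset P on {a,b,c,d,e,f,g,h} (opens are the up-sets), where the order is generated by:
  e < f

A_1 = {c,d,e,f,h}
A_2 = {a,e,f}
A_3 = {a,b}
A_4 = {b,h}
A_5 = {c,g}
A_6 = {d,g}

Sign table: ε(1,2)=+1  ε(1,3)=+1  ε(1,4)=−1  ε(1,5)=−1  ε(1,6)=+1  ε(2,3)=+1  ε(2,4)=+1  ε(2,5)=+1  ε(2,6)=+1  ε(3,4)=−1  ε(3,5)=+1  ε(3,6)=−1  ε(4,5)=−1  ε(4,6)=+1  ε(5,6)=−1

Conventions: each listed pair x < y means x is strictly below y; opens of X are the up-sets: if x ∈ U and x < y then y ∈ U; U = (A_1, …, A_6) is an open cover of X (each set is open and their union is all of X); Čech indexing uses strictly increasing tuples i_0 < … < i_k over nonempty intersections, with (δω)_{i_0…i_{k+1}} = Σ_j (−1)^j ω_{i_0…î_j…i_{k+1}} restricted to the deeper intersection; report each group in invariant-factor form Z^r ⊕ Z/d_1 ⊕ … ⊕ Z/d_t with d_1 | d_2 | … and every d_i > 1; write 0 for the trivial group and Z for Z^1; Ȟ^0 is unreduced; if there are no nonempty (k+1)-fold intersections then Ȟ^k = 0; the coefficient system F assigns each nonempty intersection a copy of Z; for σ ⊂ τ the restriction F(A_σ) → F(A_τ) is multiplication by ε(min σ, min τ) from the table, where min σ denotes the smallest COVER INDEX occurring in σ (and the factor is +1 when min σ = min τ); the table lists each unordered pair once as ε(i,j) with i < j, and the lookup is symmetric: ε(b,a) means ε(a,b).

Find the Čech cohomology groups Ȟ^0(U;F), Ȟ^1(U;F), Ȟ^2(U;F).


nonempty intersections:
  A12={e,f} A14={h} A15={c} A16={d} A23={a} A34={b} A56={g}
C dims 6,7; δ0: rk 5, SNF 1^5
Ȟ^0: (6−5)−0=1 ⇒ Z
Ȟ^1: (7−0)−5=2 ⇒ Z^2
Ȟ^2: (0−0)−0=0 ⇒ 0

Ȟ^0(U;F) ≅ Z,  Ȟ^1(U;F) ≅ Z^2,  Ȟ^2(U;F) ≅ 0


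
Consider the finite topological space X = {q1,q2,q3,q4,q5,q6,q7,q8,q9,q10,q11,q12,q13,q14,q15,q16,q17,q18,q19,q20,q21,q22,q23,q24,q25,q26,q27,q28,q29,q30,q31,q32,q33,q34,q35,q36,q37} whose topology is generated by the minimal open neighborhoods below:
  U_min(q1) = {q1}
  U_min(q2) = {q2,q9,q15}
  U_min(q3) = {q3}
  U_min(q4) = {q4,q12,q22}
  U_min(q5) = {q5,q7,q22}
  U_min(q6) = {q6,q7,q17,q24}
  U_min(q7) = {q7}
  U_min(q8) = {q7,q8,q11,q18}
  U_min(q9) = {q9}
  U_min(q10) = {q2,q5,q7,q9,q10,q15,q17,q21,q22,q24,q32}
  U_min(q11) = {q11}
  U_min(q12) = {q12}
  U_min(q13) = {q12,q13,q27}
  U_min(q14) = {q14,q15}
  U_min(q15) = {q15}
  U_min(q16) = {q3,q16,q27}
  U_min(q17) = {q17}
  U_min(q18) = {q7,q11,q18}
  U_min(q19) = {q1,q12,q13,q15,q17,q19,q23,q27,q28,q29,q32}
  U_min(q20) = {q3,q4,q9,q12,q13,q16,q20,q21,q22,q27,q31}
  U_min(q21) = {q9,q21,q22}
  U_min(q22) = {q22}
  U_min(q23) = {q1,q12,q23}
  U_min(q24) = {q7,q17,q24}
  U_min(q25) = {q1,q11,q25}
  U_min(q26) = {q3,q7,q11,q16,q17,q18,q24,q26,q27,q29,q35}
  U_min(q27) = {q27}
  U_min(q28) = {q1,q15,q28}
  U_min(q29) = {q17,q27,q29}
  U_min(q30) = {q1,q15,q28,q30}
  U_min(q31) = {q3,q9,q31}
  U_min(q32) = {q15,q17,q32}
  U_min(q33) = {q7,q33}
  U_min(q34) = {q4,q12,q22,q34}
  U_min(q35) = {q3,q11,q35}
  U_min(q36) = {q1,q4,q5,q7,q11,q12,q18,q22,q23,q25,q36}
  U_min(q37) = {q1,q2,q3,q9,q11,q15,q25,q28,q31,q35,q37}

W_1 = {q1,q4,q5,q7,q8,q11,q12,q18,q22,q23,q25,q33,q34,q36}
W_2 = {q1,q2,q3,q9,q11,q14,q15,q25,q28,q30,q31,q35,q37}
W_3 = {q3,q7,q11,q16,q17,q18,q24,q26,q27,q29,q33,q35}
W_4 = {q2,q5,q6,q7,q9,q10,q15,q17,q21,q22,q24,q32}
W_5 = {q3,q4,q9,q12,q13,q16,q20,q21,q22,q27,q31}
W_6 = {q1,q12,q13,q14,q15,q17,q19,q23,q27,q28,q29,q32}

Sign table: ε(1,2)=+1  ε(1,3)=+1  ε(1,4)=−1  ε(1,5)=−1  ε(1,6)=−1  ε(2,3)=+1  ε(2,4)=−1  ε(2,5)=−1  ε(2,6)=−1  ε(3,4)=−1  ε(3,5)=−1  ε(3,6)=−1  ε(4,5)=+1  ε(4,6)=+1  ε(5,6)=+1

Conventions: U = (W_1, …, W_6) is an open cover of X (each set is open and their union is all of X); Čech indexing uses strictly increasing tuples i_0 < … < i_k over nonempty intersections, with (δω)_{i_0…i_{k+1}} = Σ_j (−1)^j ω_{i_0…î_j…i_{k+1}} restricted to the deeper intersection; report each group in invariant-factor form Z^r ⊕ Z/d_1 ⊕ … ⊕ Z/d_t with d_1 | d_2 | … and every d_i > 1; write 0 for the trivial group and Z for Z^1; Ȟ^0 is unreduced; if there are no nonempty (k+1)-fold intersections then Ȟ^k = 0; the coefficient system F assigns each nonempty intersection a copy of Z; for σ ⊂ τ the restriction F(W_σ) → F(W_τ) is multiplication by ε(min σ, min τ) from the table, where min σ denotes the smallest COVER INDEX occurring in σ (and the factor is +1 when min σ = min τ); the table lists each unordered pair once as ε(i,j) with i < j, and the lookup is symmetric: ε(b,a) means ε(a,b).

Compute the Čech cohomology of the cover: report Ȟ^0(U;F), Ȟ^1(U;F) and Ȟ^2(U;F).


Ȟ^0 ≅ Z, Ȟ^1 ≅ 0 and Ȟ^2 ≅ Z/2

nonempty overlaps:
  W12={q1,q11,q25} W13={q7,q11,q18,q33} W14={q5,q7,q22} W15={q4,q12,q22} W16={q1,q12,q23} W23={q3,q11,q35} W24={q2,q9,q15} W25={q3,q9,q31} W26={q1,q14,q15,q28} W34={q7,q17,q24} W35={q3,q16,q27} W36={q17,q27,q29} W45={q9,q21,q22} W46={q15,q17,q32} W56={q12,q13,q27}
  W123={q11} W126={q1} W134={q7} W145={q22} W156={q12} W235={q3} W245={q9} W246={q15} W346={q17} W356={q27}
C dims 6,15,10; δ0: rk 5, SNF 1^5; δ1: rk 10, SNF 1^9·2
degree 0: 6−5−0 = 1 → Ȟ^0 ≅ Z
degree 1: 15−10−5 = 0 → Ȟ^1 ≅ 0
degree 2: 10−0−10 = 0 plus torsion [2] → Ȟ^2 ≅ Z/2


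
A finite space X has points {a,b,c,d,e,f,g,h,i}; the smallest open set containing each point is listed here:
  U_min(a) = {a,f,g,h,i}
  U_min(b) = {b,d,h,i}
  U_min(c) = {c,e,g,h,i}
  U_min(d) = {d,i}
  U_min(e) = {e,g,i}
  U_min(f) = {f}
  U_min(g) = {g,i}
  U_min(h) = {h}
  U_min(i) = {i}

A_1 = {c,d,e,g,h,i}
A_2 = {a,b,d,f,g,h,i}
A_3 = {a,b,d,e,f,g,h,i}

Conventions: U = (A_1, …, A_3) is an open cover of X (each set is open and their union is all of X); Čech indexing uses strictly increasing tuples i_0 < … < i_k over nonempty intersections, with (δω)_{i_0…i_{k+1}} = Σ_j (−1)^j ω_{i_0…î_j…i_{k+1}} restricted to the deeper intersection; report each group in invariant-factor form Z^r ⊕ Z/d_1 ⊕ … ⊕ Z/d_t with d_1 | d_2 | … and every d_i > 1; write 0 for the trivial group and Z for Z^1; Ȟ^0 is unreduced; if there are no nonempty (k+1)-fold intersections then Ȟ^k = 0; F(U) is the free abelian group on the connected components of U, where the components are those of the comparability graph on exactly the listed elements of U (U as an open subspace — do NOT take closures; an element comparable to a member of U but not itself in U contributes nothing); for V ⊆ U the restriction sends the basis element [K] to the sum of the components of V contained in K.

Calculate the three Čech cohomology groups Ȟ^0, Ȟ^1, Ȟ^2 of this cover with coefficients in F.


Ȟ^0(U;F) ≅ Z,  Ȟ^1(U;F) ≅ Z,  Ȟ^2(U;F) ≅ 0

nonempty intersections:
  A12={d,g,h,i} A13={d,e,g,h,i} A23={a,b,d,f,g,h,i}
  A123={d,g,h,i}
components per intersection:
  A1: {c,d,e,g,h,i}
  A2: {a,b,d,f,g,h,i}
  A3: {a,b,d,e,f,g,h,i}
  A12: {d,g,i} {h}
  A13: {d,e,g,i} {h}
  A23: {a,b,d,f,g,h,i}
  A123: {d,g,i} {h}
C dims 3,5,2; δ0: rk 2, SNF 1^2; δ1: rk 2, SNF 1^2
Ȟ^0: (3−2)−0=1 ⇒ Z
Ȟ^1: (5−2)−2=1 ⇒ Z
Ȟ^2: (2−0)−2=0 ⇒ 0


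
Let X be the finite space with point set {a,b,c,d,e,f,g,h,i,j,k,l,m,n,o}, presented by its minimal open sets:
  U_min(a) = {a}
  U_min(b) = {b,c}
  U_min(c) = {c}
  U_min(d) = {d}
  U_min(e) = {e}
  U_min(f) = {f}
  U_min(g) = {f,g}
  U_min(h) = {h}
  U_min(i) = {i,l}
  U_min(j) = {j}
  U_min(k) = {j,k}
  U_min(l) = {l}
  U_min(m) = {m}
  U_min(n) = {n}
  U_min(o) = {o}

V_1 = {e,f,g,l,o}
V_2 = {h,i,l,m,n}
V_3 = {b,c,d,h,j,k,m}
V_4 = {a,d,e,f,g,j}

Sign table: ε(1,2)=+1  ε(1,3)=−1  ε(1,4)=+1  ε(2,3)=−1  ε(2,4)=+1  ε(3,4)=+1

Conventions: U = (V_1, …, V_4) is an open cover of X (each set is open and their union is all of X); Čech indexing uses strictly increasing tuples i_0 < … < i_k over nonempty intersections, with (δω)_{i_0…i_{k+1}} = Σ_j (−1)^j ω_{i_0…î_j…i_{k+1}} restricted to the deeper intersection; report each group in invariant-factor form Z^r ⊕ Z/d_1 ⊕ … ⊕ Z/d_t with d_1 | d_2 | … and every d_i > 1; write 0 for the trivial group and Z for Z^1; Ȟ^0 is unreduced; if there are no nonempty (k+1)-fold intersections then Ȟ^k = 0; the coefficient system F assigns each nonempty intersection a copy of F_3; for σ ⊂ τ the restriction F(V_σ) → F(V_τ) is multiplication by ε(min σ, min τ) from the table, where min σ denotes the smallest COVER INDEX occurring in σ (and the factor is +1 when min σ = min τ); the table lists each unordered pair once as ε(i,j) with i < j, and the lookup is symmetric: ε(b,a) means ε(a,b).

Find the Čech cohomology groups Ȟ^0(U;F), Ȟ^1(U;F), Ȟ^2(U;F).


nonempty overlaps:
  V12={l} V14={e,f,g} V23={h,m} V34={d,j}
C dims 4,4; δ0: rk_F3 4
degree 0: 4−4−0 = 0 → Ȟ^0 ≅ 0
degree 1: 4−0−4 = 0 → Ȟ^1 ≅ 0
degree 2: 0−0−0 = 0 → Ȟ^2 ≅ 0

Ȟ^0 ≅ 0, Ȟ^1 ≅ 0, Ȟ^2 ≅ 0


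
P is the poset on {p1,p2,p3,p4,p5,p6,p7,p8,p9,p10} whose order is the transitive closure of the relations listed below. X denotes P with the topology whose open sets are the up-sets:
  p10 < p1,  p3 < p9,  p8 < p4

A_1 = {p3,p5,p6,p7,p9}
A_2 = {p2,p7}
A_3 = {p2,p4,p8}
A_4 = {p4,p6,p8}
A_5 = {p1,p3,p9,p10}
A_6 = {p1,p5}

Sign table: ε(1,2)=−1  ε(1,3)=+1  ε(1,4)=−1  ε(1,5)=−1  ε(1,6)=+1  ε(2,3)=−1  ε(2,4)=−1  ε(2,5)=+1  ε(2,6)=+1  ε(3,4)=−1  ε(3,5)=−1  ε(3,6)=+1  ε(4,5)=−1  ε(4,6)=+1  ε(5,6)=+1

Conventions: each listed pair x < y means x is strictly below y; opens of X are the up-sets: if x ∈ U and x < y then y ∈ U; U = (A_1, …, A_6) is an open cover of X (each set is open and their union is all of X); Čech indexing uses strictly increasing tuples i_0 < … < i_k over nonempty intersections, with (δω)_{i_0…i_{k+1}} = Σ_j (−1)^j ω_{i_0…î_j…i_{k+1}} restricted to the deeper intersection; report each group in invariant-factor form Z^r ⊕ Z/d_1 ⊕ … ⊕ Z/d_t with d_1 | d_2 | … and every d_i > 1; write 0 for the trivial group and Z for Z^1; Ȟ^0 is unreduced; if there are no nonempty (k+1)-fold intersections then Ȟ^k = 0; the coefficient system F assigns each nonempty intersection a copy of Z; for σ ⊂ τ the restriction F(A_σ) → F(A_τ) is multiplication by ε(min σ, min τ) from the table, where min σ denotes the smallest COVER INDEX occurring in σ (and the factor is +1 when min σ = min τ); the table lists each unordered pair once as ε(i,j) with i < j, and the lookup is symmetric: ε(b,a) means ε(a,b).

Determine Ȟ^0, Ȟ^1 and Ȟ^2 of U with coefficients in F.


Ȟ^0 = 0, Ȟ^1 = Z ⊕ Z/2, Ȟ^2 = 0

nerve of the cover:
  A12={p7} A14={p6} A15={p3,p9} A16={p5} A23={p2} A34={p4,p8} A56={p1}
C dims 6,7; δ0: rk 6, SNF 1^5·2
Ȟ^0 = (6 − 6) − 0 = 0, so Ȟ^0 ≅ 0
Ȟ^1 = (7 − 0) − 6 = 1 plus torsion [2], so Ȟ^1 ≅ Z ⊕ Z/2
Ȟ^2 = (0 − 0) − 0 = 0, so Ȟ^2 ≅ 0


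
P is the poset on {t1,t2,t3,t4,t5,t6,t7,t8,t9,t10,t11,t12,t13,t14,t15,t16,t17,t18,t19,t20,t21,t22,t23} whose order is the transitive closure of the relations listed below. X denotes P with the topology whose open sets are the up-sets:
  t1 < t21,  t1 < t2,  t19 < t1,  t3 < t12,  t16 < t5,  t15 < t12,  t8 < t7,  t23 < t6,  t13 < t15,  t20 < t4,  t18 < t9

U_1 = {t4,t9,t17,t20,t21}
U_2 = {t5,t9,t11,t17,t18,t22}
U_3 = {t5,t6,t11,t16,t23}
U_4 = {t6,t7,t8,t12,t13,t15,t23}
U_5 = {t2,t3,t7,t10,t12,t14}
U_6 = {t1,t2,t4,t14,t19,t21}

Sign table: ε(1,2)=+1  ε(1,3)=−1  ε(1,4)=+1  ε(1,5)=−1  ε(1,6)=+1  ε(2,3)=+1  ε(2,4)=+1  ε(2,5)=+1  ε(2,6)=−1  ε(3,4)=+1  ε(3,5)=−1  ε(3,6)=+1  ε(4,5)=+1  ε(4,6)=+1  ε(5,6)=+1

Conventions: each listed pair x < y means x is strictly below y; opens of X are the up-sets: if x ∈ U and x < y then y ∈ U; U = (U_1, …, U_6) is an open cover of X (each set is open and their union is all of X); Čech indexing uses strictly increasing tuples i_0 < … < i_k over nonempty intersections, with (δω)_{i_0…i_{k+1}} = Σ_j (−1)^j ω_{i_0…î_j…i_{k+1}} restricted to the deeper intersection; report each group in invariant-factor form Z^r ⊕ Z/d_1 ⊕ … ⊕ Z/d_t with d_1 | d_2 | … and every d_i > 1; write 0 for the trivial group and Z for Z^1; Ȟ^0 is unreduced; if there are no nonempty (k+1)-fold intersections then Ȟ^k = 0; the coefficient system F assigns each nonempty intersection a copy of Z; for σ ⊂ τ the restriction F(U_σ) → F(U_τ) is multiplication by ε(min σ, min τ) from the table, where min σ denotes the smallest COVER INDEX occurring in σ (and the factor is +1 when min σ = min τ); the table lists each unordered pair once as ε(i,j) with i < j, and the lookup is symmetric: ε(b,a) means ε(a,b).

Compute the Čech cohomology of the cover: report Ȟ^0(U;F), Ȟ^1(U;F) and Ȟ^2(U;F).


Ȟ^0 = Z, Ȟ^1 = Z and Ȟ^2 = 0

intersection data:
  U12={t9,t17} U16={t4,t21} U23={t5,t11} U34={t6,t23} U45={t7,t12} U56={t2,t14}
C dims 6,6; δ0: rk 5, SNF 1^5
Ȟ^0 = (6 − 5) − 0 = 1, so Ȟ^0 ≅ Z
Ȟ^1 = (6 − 0) − 5 = 1, so Ȟ^1 ≅ Z
Ȟ^2 = (0 − 0) − 0 = 0, so Ȟ^2 ≅ 0


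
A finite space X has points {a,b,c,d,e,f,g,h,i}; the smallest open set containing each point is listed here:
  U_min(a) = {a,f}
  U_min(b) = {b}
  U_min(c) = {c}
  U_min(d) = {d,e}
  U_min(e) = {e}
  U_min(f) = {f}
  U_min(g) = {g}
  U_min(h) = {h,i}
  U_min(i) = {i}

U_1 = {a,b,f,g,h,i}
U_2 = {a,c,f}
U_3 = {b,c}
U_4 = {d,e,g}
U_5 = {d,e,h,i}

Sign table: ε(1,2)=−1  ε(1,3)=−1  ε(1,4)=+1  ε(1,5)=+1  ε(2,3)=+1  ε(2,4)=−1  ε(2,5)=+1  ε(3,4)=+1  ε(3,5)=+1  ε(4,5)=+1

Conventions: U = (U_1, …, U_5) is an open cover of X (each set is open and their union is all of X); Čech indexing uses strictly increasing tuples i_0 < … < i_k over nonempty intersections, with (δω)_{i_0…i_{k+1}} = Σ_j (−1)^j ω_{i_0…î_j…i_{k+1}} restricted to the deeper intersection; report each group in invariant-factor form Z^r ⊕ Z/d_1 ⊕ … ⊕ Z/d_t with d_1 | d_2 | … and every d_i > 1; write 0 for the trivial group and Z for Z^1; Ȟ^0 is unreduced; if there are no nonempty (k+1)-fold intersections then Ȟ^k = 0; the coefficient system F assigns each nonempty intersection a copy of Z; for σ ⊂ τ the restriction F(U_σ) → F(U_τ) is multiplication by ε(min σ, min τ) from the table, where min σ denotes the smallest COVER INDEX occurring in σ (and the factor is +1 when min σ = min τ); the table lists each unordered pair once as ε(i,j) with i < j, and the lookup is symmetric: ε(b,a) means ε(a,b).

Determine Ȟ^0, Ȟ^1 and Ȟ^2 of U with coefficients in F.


Ȟ^0 = Z,  Ȟ^1 = Z^2,  Ȟ^2 = 0

nonempty intersections:
  U12={a,f} U13={b} U14={g} U15={h,i} U23={c} U45={d,e}
C dims 5,6; δ0: rk 4, SNF 1^4
Ȟ^0: (5−4)−0=1 ⇒ Z
Ȟ^1: (6−0)−4=2 ⇒ Z^2
Ȟ^2: (0−0)−0=0 ⇒ 0


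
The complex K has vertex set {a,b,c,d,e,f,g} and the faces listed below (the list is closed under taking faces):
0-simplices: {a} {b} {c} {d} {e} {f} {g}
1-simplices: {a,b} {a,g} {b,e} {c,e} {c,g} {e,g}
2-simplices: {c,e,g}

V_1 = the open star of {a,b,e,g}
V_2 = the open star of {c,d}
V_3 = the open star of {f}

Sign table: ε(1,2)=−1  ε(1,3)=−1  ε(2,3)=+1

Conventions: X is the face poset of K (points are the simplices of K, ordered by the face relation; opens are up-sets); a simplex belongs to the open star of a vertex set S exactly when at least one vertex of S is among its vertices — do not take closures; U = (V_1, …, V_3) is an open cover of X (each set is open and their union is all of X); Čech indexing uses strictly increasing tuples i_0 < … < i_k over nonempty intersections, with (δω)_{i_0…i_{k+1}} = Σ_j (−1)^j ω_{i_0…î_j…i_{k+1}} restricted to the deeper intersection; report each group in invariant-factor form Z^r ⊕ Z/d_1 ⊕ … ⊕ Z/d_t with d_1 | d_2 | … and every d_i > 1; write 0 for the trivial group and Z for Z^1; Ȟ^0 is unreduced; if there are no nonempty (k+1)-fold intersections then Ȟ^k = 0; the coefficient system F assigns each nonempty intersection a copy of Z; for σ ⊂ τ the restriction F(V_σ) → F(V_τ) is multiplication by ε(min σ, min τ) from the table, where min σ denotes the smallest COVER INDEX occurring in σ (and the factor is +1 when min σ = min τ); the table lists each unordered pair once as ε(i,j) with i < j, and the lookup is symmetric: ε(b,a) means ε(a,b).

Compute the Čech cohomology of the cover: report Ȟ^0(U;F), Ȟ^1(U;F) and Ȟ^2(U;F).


nerve of the cover:
  V1={{a},{b},{e},{g},{a,b},{a,g},{b,e},{c,e},{c,g},{e,g},{c,e,g}} V2={{c},{d},{c,e},{c,g},{c,e,g}} V3={{f}}
  V12={{c,e},{c,g},{c,e,g}}
C dims 3,1; δ0: rk 1, SNF 1^1
Ȟ^0 = (3 − 1) − 0 = 2, so Ȟ^0 ≅ Z^2
Ȟ^1 = (1 − 0) − 1 = 0, so Ȟ^1 ≅ 0
Ȟ^2 = (0 − 0) − 0 = 0, so Ȟ^2 ≅ 0

Ȟ^0(U;F) ≅ Z^2, Ȟ^1(U;F) ≅ 0 and Ȟ^2(U;F) ≅ 0


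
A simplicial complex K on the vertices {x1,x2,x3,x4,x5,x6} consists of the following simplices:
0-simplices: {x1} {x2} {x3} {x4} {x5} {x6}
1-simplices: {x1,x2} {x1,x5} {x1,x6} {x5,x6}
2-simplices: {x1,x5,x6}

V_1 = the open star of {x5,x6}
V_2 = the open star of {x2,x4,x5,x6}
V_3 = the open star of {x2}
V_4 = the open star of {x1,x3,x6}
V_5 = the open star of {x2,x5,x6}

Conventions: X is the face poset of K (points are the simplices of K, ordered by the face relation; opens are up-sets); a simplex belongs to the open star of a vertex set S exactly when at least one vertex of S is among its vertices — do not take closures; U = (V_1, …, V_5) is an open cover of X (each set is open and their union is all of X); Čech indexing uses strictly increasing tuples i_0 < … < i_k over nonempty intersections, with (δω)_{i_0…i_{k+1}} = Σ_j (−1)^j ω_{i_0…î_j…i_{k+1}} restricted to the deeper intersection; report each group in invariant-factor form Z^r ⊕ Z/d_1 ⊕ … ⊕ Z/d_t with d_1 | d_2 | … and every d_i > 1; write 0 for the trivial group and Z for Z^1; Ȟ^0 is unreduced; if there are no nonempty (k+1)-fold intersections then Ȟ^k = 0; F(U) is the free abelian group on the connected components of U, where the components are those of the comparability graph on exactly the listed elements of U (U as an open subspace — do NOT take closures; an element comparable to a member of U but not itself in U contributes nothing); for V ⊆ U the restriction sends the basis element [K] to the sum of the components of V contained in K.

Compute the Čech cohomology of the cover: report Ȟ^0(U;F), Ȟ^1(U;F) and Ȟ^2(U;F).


intersection data:
  V1={{x5},{x6},{x1,x5},{x1,x6},{x5,x6},{x1,x5,x6}} V2={{x2},{x4},{x5},{x6},{x1,x2},{x1,x5},{x1,x6},{x5,x6},{x1,x5,x6}} V3={{x2},{x1,x2}} V4={{x1},{x3},{x6},{x1,x2},{x1,x5},{x1,x6},{x5,x6},{x1,x5,x6}} V5={{x2},{x5},{x6},{x1,x2},{x1,x5},{x1,x6},{x5,x6},{x1,x5,x6}}
  V12={{x5},{x6},{x1,x5},{x1,x6},{x5,x6},{x1,x5,x6}} V14={{x6},{x1,x5},{x1,x6},{x5,x6},{x1,x5,x6}} V15={{x5},{x6},{x1,x5},{x1,x6},{x5,x6},{x1,x5,x6}} V23={{x2},{x1,x2}} V24={{x6},{x1,x2},{x1,x5},{x1,x6},{x5,x6},{x1,x5,x6}} V25={{x2},{x5},{x6},{x1,x2},{x1,x5},{x1,x6},{x5,x6},{x1,x5,x6}} V34={{x1,x2}} V35={{x2},{x1,x2}} V45={{x6},{x1,x2},{x1,x5},{x1,x6},{x5,x6},{x1,x5,x6}}
  V124={{x6},{x1,x5},{x1,x6},{x5,x6},{x1,x5,x6}} V125={{x5},{x6},{x1,x5},{x1,x6},{x5,x6},{x1,x5,x6}} V145={{x6},{x1,x5},{x1,x6},{x5,x6},{x1,x5,x6}} V234={{x1,x2}} V235={{x2},{x1,x2}} V245={{x6},{x1,x2},{x1,x5},{x1,x6},{x5,x6},{x1,x5,x6}} V345={{x1,x2}}
  V1245={{x6},{x1,x5},{x1,x6},{x5,x6},{x1,x5,x6}} V2345={{x1,x2}}
components per intersection:
  V1: {{x5},{x6},{x1,x5},{x1,x6},{x5,x6},{x1,x5,x6}}
  V2: {{x2},{x1,x2}} {{x4}} {{x5},{x6},{x1,x5},{x1,x6},{x5,x6},{x1,x5,x6}}
  V3: {{x2},{x1,x2}}
  V4: {{x1},{x6},{x1,x2},{x1,x5},{x1,x6},{x5,x6},{x1,x5,x6}} {{x3}}
  V5: {{x2},{x1,x2}} {{x5},{x6},{x1,x5},{x1,x6},{x5,x6},{x1,x5,x6}}
  V12: {{x5},{x6},{x1,x5},{x1,x6},{x5,x6},{x1,x5,x6}}
  V14: {{x6},{x1,x5},{x1,x6},{x5,x6},{x1,x5,x6}}
  V15: {{x5},{x6},{x1,x5},{x1,x6},{x5,x6},{x1,x5,x6}}
  V23: {{x2},{x1,x2}}
  V24: {{x6},{x1,x5},{x1,x6},{x5,x6},{x1,x5,x6}} {{x1,x2}}
  V25: {{x2},{x1,x2}} {{x5},{x6},{x1,x5},{x1,x6},{x5,x6},{x1,x5,x6}}
  V34: {{x1,x2}}
  V35: {{x2},{x1,x2}}
  V45: {{x6},{x1,x5},{x1,x6},{x5,x6},{x1,x5,x6}} {{x1,x2}}
  V124: {{x6},{x1,x5},{x1,x6},{x5,x6},{x1,x5,x6}}
  V125: {{x5},{x6},{x1,x5},{x1,x6},{x5,x6},{x1,x5,x6}}
  V145: {{x6},{x1,x5},{x1,x6},{x5,x6},{x1,x5,x6}}
  V234: {{x1,x2}}
  V235: {{x2},{x1,x2}}
  V245: {{x6},{x1,x5},{x1,x6},{x5,x6},{x1,x5,x6}} {{x1,x2}}
  V345: {{x1,x2}}
  V1245: {{x6},{x1,x5},{x1,x6},{x5,x6},{x1,x5,x6}}
  V2345: {{x1,x2}}
C dims 9,12,8,2; δ0: rk 6, SNF 1^6; δ1: rk 6, SNF 1^6; δ2: rk 2, SNF 1^2
Ȟ^0 = (9 − 6) − 0 = 3, so Ȟ^0 ≅ Z^3
Ȟ^1 = (12 − 6) − 6 = 0, so Ȟ^1 ≅ 0
Ȟ^2 = (8 − 2) − 6 = 0, so Ȟ^2 ≅ 0

Ȟ^0 ≅ Z^3, Ȟ^1 ≅ 0 and Ȟ^2 ≅ 0


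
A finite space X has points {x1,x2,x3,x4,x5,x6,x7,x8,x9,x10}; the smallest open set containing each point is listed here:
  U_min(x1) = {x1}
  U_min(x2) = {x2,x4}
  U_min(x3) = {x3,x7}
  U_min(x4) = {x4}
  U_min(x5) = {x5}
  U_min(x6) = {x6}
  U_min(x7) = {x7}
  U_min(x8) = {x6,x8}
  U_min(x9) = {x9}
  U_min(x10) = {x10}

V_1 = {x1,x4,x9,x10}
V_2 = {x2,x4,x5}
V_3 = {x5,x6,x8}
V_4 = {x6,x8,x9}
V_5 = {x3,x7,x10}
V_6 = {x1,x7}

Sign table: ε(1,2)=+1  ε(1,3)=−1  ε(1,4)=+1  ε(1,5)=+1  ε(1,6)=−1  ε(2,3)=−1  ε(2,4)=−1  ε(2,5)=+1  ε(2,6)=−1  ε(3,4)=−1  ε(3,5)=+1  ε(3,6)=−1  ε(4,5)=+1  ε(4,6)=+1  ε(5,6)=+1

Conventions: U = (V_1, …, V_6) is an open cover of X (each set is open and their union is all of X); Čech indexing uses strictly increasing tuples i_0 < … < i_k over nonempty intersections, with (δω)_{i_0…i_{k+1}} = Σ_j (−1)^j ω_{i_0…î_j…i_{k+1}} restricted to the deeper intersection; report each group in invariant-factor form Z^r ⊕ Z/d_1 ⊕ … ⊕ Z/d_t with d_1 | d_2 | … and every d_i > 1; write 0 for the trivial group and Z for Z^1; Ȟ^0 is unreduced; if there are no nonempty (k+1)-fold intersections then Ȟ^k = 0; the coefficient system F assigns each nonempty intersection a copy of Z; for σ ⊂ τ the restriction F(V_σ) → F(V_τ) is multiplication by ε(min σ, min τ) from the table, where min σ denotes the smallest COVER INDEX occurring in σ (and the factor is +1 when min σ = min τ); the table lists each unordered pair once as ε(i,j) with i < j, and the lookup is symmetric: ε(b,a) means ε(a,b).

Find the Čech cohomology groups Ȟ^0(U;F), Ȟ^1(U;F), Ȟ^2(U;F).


Ȟ^0(U;F) ≅ 0; Ȟ^1(U;F) ≅ Z ⊕ Z/2; Ȟ^2(U;F) ≅ 0

nerve of the cover:
  V12={x4} V14={x9} V15={x10} V16={x1} V23={x5} V34={x6,x8} V56={x7}
C dims 6,7; δ0: rk 6, SNF 1^5·2
Ȟ^0 = (6 − 6) − 0 = 0, so Ȟ^0 ≅ 0
Ȟ^1 = (7 − 0) − 6 = 1 plus torsion [2], so Ȟ^1 ≅ Z ⊕ Z/2
Ȟ^2 = (0 − 0) − 0 = 0, so Ȟ^2 ≅ 0


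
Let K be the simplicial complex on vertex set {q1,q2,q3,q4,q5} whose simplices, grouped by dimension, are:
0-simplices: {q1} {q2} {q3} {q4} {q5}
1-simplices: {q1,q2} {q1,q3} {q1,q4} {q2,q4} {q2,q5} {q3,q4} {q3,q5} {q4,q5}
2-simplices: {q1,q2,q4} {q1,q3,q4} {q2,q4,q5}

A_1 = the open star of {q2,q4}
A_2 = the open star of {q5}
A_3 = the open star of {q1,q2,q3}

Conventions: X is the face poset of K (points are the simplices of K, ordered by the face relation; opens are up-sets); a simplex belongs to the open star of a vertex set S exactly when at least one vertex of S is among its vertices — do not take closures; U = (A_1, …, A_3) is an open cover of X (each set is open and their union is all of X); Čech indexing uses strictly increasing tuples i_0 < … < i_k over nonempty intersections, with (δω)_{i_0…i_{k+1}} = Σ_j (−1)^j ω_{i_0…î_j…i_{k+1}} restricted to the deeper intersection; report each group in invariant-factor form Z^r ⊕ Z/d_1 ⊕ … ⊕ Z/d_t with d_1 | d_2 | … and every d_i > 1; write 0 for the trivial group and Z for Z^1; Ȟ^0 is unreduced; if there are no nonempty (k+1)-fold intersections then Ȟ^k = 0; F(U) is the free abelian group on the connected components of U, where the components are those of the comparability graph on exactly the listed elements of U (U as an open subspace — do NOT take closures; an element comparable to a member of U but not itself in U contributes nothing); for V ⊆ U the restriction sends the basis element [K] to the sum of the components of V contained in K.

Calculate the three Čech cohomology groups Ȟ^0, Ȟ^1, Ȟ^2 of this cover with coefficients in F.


cover nerve:
  A1={{q2},{q4},{q1,q2},{q1,q4},{q2,q4},{q2,q5},{q3,q4},{q4,q5},{q1,q2,q4},{q1,q3,q4},{q2,q4,q5}} A2={{q5},{q2,q5},{q3,q5},{q4,q5},{q2,q4,q5}} A3={{q1},{q2},{q3},{q1,q2},{q1,q3},{q1,q4},{q2,q4},{q2,q5},{q3,q4},{q3,q5},{q1,q2,q4},{q1,q3,q4},{q2,q4,q5}}
  A12={{q2,q5},{q4,q5},{q2,q4,q5}} A13={{q2},{q1,q2},{q1,q4},{q2,q4},{q2,q5},{q3,q4},{q1,q2,q4},{q1,q3,q4},{q2,q4,q5}} A23={{q2,q5},{q3,q5},{q2,q4,q5}}
  A123={{q2,q5},{q2,q4,q5}}
components per intersection:
  A1: {{q2},{q4},{q1,q2},{q1,q4},{q2,q4},{q2,q5},{q3,q4},{q4,q5},{q1,q2,q4},{q1,q3,q4},{q2,q4,q5}}
  A2: {{q5},{q2,q5},{q3,q5},{q4,q5},{q2,q4,q5}}
  A3: {{q1},{q2},{q3},{q1,q2},{q1,q3},{q1,q4},{q2,q4},{q2,q5},{q3,q4},{q3,q5},{q1,q2,q4},{q1,q3,q4},{q2,q4,q5}}
  A12: {{q2,q5},{q4,q5},{q2,q4,q5}}
  A13: {{q2},{q1,q2},{q1,q4},{q2,q4},{q2,q5},{q3,q4},{q1,q2,q4},{q1,q3,q4},{q2,q4,q5}}
  A23: {{q2,q5},{q2,q4,q5}} {{q3,q5}}
  A123: {{q2,q5},{q2,q4,q5}}
C dims 3,4,1; δ0: rk 2, SNF 1^2; δ1: rk 1, SNF 1^1
Ȟ^0: (3−2)−0=1 ⇒ Z
Ȟ^1: (4−1)−2=1 ⇒ Z
Ȟ^2: (1−0)−1=0 ⇒ 0

Ȟ^0(U;F) ≅ Z; Ȟ^1(U;F) ≅ Z; Ȟ^2(U;F) ≅ 0
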